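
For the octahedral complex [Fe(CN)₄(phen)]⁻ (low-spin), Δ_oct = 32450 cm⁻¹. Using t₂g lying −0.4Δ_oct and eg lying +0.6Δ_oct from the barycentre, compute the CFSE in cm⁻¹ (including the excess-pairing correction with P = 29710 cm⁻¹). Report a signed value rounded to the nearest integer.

Ligand charges: 4×(-1) from CN⁻ and 1×(+0) from phen sum to -4; with overall charge -1, Fe is +3.
Fe sits in group 8; removing 3 electrons leaves Fe³⁺ with 8 − 3 = 5 d electrons.
Configuration: t₂g⁵ eg⁰.
The orbital stabilization is -2.0Δ_oct = -2.0 × 32450 = -64900 cm⁻¹.
Relative to high-spin t₂g³ eg² (0 paired), the low-spin configuration has 2 additional pairs, contributing +2 × 29710 = +59420 cm⁻¹.
Overall CFSE = -64900 + 59420 = -5480 cm⁻¹.

-5480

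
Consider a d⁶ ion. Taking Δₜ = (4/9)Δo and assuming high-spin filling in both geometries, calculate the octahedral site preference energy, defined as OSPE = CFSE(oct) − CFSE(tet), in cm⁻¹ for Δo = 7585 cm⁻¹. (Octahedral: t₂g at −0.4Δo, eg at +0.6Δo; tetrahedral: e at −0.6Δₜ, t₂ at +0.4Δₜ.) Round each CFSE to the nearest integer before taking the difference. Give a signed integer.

Octahedral (high-spin): t2g^4 e_g^2, CFSE = 4(−0.4) + 2(+0.6) = -0.4Δo = -0.4 × 7585 = -3034 cm⁻¹.
In a tetrahedral site the filling is e^3 t2^3: CFSE(tet) = -0.6Δₜ = -0.6 × (4/9)(7585) = -2023 cm⁻¹.
OSPE = -3034 − (-2023) = -1011 cm⁻¹.

-1011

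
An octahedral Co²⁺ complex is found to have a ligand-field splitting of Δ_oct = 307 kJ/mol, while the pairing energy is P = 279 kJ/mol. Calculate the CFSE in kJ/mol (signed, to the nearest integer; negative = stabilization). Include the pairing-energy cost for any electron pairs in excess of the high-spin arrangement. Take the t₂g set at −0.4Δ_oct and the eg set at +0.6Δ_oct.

-274

Co sits in group 9; removing 2 electrons leaves Co²⁺ with 9 − 2 = 7 d electrons.
Here Δ_oct > P (307 > 279), so the low-spin state is favoured.
That gives t₂g⁶ eg¹.
Orbital CFSE = -1.8Δ_oct = -1.8 × 307 = -553 kJ/mol.
Excess pairs vs high-spin: 3 − 2 = 1; pairing cost = +279 kJ/mol.
Net CFSE = -553 + 279 = -274 kJ/mol.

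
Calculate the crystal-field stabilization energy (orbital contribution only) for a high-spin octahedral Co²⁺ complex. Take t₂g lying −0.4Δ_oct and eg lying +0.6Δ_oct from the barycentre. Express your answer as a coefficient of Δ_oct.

-0.8 Δ_oct

Co²⁺: group 9, so d-count = 9 − 2 = 7.
Configuration: t₂g⁵ eg².
CFSE = 5(-0.4Δ_oct) + 2(0.6Δ_oct) = -2.0Δ_oct + 1.2Δ_oct = -0.8Δ_oct.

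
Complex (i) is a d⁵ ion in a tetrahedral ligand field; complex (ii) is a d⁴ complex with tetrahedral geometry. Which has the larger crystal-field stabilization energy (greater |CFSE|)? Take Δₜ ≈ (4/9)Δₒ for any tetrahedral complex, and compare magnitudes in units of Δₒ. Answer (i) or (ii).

(ii)

(i): With tetrahedral geometry the complex is necessarily high-spin; e^2 t2^3, CFSE = 0.0Δₜ ≈ 0.00Δₒ.
(ii): Tetrahedral splitting is small, so the complex is high-spin; e² t₂², CFSE = -0.4Δₜ ≈ -0.18Δₒ.
So (ii) has the larger |CFSE|.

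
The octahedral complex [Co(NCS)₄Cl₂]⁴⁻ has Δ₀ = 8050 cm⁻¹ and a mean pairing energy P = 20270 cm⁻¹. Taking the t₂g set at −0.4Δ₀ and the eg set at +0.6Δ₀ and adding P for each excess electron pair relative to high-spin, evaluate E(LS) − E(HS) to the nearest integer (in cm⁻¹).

12220

Ligand charges: 4×(-1) from NCS⁻ and 2×(-1) from Cl⁻ sum to -6; with overall charge -4, Co is +2.
Co is in group 9, so Co²⁺ is d⁷ (9 − 2 = 7).
High-spin: t₂g⁵ eg², CFSE = -0.8Δ₀ = -6440 cm⁻¹.
For low-spin the configuration is t₂g⁶ eg¹: orbital energy -1.8 × 8050 = -14490 cm⁻¹, and 1 additional pair relative to high-spin adds 20270 cm⁻¹, giving 5780 cm⁻¹.
E(LS) − E(HS) = 5780 − (-6440) = 12220 cm⁻¹.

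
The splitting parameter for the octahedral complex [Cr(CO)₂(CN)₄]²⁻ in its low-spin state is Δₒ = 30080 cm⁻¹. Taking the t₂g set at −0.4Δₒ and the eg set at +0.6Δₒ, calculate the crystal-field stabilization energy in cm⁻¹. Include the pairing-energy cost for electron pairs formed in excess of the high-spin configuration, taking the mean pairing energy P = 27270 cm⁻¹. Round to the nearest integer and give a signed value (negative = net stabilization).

-20858

Ligand charges: 2×(+0) from CO and 4×(-1) from CN⁻ sum to -4; with overall charge -2, Cr is +2.
Cr is in group 6, so Cr²⁺ is d⁴ (6 − 2 = 4).
The d⁴ electrons fill as t₂g⁴ eg⁰.
CFSE(orbital) = 4×(-0.4Δₒ) + 0×(0.6Δₒ) = -1.6Δₒ; with Δₒ = 30080 cm⁻¹ that is -48128 cm⁻¹.
High-spin d⁴ would be t₂g³ eg¹ with 0 pairs; low-spin has 1, so 1 excess pair costs +1P = +27270 cm⁻¹.
Net CFSE = -48128 + 27270 = -20858 cm⁻¹.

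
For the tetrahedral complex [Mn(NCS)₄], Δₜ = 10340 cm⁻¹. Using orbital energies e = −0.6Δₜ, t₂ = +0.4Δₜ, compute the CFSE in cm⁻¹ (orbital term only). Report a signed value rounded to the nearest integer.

Each NCS⁻ contributes -1; 4 × (-1) = -4. With overall charge +0, Mn is in the +4 oxidation state.
Group 7 minus oxidation state +4 gives a d³ configuration for Mn⁴⁺.
With tetrahedral geometry the complex is necessarily high-spin.
The d³ electrons fill as e² t₂¹.
Orbital CFSE = 2(-0.6) + 1(0.4) = -0.8Δₜ = -0.8 × 10340 = -8272 cm⁻¹.

-8272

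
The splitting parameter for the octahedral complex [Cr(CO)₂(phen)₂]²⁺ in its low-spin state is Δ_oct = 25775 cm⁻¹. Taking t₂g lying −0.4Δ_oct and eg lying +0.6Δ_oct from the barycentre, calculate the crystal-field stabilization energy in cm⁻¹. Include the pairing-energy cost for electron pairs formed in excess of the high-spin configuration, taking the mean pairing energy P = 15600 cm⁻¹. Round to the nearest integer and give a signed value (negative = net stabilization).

-25640

Ligand charges: 2×(+0) from CO and 2×(+0) from phen sum to +0; with overall charge +2, Cr is +2.
Group 6 minus oxidation state +2 gives a d⁴ configuration for Cr²⁺.
Configuration: t₂g⁴ eg⁰.
Orbital CFSE = 4(-0.4) + 0(0.6) = -1.6Δ_oct = -1.6 × 25775 = -41240 cm⁻¹.
Pairing penalty: 1 pair vs 0 in the high-spin reference → 1 extra × P = 15600 cm⁻¹.
Net CFSE = -41240 + 15600 = -25640 cm⁻¹.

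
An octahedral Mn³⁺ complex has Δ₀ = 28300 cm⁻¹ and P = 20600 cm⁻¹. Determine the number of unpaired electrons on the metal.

Mn sits in group 7; removing 3 electrons leaves Mn³⁺ with 7 − 3 = 4 d electrons.
Δ₀ > P, so pairing is preferred: the ground state is low-spin.
Filling d⁴ accordingly: t2g^4 e_g^0.
Unpaired electrons: 2.

2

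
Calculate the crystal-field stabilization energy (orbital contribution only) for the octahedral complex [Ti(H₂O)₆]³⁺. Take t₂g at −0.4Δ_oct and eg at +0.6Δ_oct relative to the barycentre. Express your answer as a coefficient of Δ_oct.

H₂O is neutral, so the +3 overall charge sits on Ti: oxidation state +3.
Ti sits in group 4; removing 3 electrons leaves Ti³⁺ with 4 − 3 = 1 d electrons.
Configuration: t₂g¹ eg⁰.
CFSE = 1(-0.4Δ_oct) + 0(0.6Δ_oct) = -0.4Δ_oct + 0.0Δ_oct = -0.4Δ_oct.

-0.4 Δ_oct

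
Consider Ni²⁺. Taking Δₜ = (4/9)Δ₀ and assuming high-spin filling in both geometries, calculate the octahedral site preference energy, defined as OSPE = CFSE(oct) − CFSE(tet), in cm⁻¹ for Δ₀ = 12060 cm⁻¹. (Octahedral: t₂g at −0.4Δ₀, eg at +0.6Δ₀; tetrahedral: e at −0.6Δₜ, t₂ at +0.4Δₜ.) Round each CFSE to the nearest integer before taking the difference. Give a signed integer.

-10184

Ni is in group 10, so Ni²⁺ is d⁸ (10 − 2 = 8).
Octahedral high-spin t₂g⁶ eg²: CFSE = -1.2 × 12060 = -14472 cm⁻¹.
In a tetrahedral site the filling is e⁴ t₂⁴: CFSE(tet) = -0.8Δₜ = -0.8 × (4/9)(12060) = -4288 cm⁻¹.
OSPE = -14472 − (-4288) = -10184 cm⁻¹.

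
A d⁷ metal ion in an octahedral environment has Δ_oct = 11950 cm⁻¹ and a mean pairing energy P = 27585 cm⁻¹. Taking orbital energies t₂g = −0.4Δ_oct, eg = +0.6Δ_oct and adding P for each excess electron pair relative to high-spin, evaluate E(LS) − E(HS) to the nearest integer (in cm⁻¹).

15635

High-spin d⁷ fills as t₂g⁵ eg² with CFSE 5(−0.4) + 2(+0.6) = -0.8Δ_oct = -9560 cm⁻¹.
For low-spin the configuration is t₂g⁶ eg¹: orbital energy -1.8 × 11950 = -21510 cm⁻¹, and 1 additional pair relative to high-spin adds 27585 cm⁻¹, giving 6075 cm⁻¹.
Thus E(LS) − E(HS) = 15635 cm⁻¹.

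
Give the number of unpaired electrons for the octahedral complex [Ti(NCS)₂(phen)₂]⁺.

1

Ligand charges: 2×(-1) from NCS⁻ and 2×(+0) from phen sum to -2; with overall charge +1, Ti is +3.
Ti is in group 4, so Ti³⁺ is d¹ (4 − 3 = 1).
Configuration: t2g^1 e_g^0, giving 1 unpaired electron.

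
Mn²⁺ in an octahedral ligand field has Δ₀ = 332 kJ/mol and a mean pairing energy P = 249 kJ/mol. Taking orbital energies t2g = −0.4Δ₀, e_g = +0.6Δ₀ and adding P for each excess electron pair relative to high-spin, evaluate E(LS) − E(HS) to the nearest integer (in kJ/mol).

-166

Mn²⁺: group 7, so d-count = 7 − 2 = 5.
High-spin: t2g^3 e_g^2, CFSE = 0.0Δ₀ = 0 kJ/mol.
Low-spin: t2g^5 e_g^0, orbital CFSE = -2.0Δ₀ = -664 kJ/mol; plus 2 excess pairs × P = +498 kJ/mol; total -166 kJ/mol.
Thus E(LS) − E(HS) = -166 kJ/mol.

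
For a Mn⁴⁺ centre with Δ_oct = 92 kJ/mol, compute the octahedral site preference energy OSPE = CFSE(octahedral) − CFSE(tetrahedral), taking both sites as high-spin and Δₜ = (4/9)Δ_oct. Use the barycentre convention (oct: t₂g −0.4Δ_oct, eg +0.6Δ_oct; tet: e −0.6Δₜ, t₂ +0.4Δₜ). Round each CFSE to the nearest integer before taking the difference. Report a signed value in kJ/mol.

-77

Mn is in group 7, so Mn⁴⁺ is d³ (7 − 4 = 3).
Octahedral (high-spin): t2g^3 e_g^0, CFSE = 3(−0.4) + 0(+0.6) = -1.2Δ_oct = -1.2 × 92 = -110 kJ/mol.
In a tetrahedral site the filling is e^2 t2^1: CFSE(tet) = -0.8Δₜ = -0.8 × (4/9)(92) = -33 kJ/mol.
Subtracting, OSPE = -110 − (-33) = -77 kJ/mol.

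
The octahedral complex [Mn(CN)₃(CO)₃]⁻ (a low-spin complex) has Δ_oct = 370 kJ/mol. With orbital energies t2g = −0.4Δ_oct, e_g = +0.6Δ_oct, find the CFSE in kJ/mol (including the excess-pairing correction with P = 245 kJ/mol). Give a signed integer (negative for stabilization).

-250

Ligand charges: 3×(-1) from CN⁻ and 3×(+0) from CO sum to -3; with overall charge -1, Mn is +2.
Mn sits in group 7; removing 2 electrons leaves Mn²⁺ with 7 − 2 = 5 d electrons.
Configuration: t2g^5 e_g^0.
Orbital CFSE = 5(-0.4) + 0(0.6) = -2.0Δ_oct = -2.0 × 370 = -740 kJ/mol.
High-spin d⁵ would be t2g^3 e_g^2 with 0 pairs; low-spin has 2, so 2 excess pairs cost +2P = +490 kJ/mol.
Combining: -740 + 490 = -250 kJ/mol.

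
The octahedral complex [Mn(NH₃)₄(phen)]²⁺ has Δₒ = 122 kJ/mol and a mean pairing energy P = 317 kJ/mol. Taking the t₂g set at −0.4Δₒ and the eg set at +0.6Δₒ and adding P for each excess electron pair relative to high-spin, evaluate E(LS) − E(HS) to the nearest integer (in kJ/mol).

Ligand charges: 4×(+0) from NH₃ and 1×(+0) from phen sum to +0; with overall charge +2, Mn is +2.
Mn is in group 7, so Mn²⁺ is d⁵ (7 − 2 = 5).
High-spin d⁵ fills as t₂g³ eg² with CFSE 3(−0.4) + 2(+0.6) = 0.0Δₒ = 0 kJ/mol.
Low-spin t₂g⁵ eg⁰ gives -2.0Δₒ = -244 kJ/mol, but forming 2 extra pairs costs 2P = 634 kJ/mol, so E(LS) = -244 + 634 = 390 kJ/mol.
E(LS) − E(HS) = 390 − (0) = 390 kJ/mol.

390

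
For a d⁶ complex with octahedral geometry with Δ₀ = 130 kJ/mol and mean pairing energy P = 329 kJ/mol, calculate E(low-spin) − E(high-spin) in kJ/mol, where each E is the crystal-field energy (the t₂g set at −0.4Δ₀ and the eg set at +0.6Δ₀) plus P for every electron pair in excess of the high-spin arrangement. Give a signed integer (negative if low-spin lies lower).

In the high-spin limit (t₂g⁴ eg²) the orbital term is -0.4Δ₀ = -52 kJ/mol, with no excess pairing.
For low-spin the configuration is t₂g⁶ eg⁰: orbital energy -2.4 × 130 = -312 kJ/mol, and 2 additional pairs relative to high-spin add 658 kJ/mol, giving 346 kJ/mol.
Thus E(LS) − E(HS) = 398 kJ/mol.

398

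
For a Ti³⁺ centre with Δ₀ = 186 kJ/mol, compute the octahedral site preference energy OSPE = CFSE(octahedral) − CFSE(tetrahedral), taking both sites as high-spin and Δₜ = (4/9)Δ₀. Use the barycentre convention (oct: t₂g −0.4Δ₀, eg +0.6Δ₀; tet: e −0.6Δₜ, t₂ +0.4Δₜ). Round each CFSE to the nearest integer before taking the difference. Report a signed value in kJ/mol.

Ti³⁺: group 4, so d-count = 4 − 3 = 1.
Octahedral (high-spin): t₂g¹ eg⁰, CFSE = 1(−0.4) + 0(+0.6) = -0.4Δ₀ = -0.4 × 186 = -74 kJ/mol.
Tetrahedral: e¹ t₂⁰, CFSE = 1(−0.6) + 0(+0.4) = -0.6Δₜ = -0.6 × (4/9) × 186 = -50 kJ/mol.
OSPE = CFSE(oct) − CFSE(tet) = -74 − (-50) = -24 kJ/mol.

-24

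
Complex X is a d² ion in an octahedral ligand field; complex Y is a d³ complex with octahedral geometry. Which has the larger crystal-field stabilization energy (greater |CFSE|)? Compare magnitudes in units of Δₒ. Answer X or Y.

Y

X: For octahedral d² the high- and low-spin configurations coincide; t2g^2 e_g^0, CFSE = -0.8Δₒ.
Y: For octahedral d³ the high- and low-spin configurations coincide; t₂g³ eg⁰, CFSE = -1.2Δₒ.
So Y has the larger |CFSE|.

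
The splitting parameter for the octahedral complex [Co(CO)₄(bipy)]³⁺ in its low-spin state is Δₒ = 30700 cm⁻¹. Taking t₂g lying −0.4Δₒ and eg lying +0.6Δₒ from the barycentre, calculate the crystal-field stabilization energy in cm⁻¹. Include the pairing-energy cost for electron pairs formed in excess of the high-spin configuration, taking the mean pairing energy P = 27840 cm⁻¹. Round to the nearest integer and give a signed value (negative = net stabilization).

-18000

Ligand charges: 4×(+0) from CO and 1×(+0) from bipy sum to +0; with overall charge +3, Co is +3.
Group 9 minus oxidation state +3 gives a d⁶ configuration for Co³⁺.
The d⁶ electrons fill as t₂g⁶ eg⁰.
Orbital CFSE = 6(-0.4) + 0(0.6) = -2.4Δₒ = -2.4 × 30700 = -73680 cm⁻¹.
Pairing penalty: 3 pairs vs 1 in the high-spin reference → 2 extra × P = 55680 cm⁻¹.
Net CFSE = -73680 + 55680 = -18000 cm⁻¹.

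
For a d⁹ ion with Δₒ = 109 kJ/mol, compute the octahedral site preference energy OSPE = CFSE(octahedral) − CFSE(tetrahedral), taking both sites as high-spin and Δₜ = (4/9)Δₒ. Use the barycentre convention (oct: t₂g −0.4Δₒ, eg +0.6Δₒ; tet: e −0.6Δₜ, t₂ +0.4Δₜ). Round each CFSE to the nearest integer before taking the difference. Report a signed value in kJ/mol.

-46

Octahedral high-spin t₂g⁶ eg³: CFSE = -0.6 × 109 = -65 kJ/mol.
Tetrahedral: e⁴ t₂⁵, CFSE = 4(−0.6) + 5(+0.4) = -0.4Δₜ = -0.4 × (4/9) × 109 = -19 kJ/mol.
Subtracting, OSPE = -65 − (-19) = -46 kJ/mol.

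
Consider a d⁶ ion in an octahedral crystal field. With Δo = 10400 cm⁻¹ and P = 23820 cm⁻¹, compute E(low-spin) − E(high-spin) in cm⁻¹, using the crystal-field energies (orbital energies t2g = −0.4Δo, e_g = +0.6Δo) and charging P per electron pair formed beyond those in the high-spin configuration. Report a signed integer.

High-spin: t2g^4 e_g^2, CFSE = -0.4Δo = -4160 cm⁻¹.
Low-spin: t2g^6 e_g^0, orbital CFSE = -2.4Δo = -24960 cm⁻¹; plus 2 excess pairs × P = +47640 cm⁻¹; total 22680 cm⁻¹.
E(LS) − E(HS) = 22680 − (-4160) = 26840 cm⁻¹.

26840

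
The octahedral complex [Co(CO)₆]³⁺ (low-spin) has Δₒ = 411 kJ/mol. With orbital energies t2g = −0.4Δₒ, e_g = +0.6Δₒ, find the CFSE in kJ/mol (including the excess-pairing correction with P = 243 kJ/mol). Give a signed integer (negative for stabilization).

-500

CO is neutral, so the +3 overall charge sits on Co: oxidation state +3.
Co sits in group 9; removing 3 electrons leaves Co³⁺ with 9 − 3 = 6 d electrons.
The d⁶ electrons fill as t2g^6 e_g^0.
Orbital CFSE = 6(-0.4) + 0(0.6) = -2.4Δₒ = -2.4 × 411 = -986 kJ/mol.
Pairing penalty: 3 pairs vs 1 in the high-spin reference → 2 extra × P = 486 kJ/mol.
Overall CFSE = -986 + 486 = -500 kJ/mol.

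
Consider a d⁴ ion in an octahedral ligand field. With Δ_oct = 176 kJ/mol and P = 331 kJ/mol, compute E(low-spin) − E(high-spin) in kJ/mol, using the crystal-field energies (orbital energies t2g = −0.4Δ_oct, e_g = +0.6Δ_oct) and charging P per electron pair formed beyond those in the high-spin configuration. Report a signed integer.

High-spin: t2g^3 e_g^1, CFSE = -0.6Δ_oct = -106 kJ/mol.
Low-spin: t2g^4 e_g^0, orbital CFSE = -1.6Δ_oct = -282 kJ/mol; plus 1 excess pair × P = +331 kJ/mol; total 49 kJ/mol.
The difference is 49 − (-106) = 155 kJ/mol, so high-spin lies lower.

155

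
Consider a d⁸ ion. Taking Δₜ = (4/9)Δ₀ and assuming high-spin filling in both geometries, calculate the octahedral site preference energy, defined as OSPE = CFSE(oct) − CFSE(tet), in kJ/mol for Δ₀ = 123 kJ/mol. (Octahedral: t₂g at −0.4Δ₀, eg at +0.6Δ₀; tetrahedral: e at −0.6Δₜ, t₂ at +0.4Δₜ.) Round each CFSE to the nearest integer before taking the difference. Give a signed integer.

-104

In an octahedral site d⁸ (HS) is t₂g⁶ eg², giving CFSE(oct) = -1.2Δ₀ = -148 kJ/mol.
Tetrahedral e⁴ t₂⁴ gives -0.8Δₜ = -0.8 × (4/9) × 123 = -44 kJ/mol.
OSPE = -148 − (-44) = -104 kJ/mol.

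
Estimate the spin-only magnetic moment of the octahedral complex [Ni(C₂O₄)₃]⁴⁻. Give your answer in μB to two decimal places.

Each C₂O₄²⁻ contributes -2; 3 × (-2) = -6. With overall charge -4, Ni is in the +2 oxidation state.
Ni²⁺: group 10, so d-count = 10 − 2 = 8.
Configuration: t₂g⁶ eg² → 2 unpaired electrons.
μ(spin-only) = √[2(2+2)] = √8 ≈ 2.83 μB.

2.83 μB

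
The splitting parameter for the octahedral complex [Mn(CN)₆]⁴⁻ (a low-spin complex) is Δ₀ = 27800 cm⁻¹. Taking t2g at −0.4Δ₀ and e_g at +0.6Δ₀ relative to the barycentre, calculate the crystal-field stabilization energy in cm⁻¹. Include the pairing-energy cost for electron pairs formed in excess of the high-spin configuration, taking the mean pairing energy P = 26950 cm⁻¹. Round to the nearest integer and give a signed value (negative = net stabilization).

-1700

Each CN⁻ contributes -1; 6 × (-1) = -6. With overall charge -4, Mn is in the +2 oxidation state.
Mn²⁺: group 7, so d-count = 7 − 2 = 5.
Configuration: t2g^5 e_g^0.
CFSE(orbital) = 5×(-0.4Δ₀) + 0×(0.6Δ₀) = -2.0Δ₀; with Δ₀ = 27800 cm⁻¹ that is -55600 cm⁻¹.
High-spin d⁵ would be t2g^3 e_g^2 with 0 pairs; low-spin has 2, so 2 excess pairs cost +2P = +53900 cm⁻¹.
Overall CFSE = -55600 + 53900 = -1700 cm⁻¹.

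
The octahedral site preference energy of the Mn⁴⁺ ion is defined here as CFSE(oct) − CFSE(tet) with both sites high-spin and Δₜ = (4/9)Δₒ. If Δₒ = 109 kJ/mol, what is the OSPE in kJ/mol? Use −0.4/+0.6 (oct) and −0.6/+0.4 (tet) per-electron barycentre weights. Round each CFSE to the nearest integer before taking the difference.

Mn is in group 7, so Mn⁴⁺ is d³ (7 − 4 = 3).
Octahedral high-spin t₂g³ eg⁰: CFSE = -1.2 × 109 = -131 kJ/mol.
In a tetrahedral site the filling is e² t₂¹: CFSE(tet) = -0.8Δₜ = -0.8 × (4/9)(109) = -39 kJ/mol.
OSPE = CFSE(oct) − CFSE(tet) = -131 − (-39) = -92 kJ/mol.

-92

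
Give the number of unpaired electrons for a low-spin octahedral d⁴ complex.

Configuration: t2g^4 e_g^0, giving 2 unpaired electrons.

2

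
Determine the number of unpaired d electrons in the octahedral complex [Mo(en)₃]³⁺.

3

en is neutral, so the +3 overall charge sits on Mo: oxidation state +3.
Mo is in group 6, so Mo³⁺ is d³ (6 − 3 = 3).
Configuration: t2g^3 e_g^0, giving 3 unpaired electrons.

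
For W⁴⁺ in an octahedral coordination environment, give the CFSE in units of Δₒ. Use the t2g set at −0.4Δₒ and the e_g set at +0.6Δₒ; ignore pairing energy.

-0.8 Δₒ

W is in group 6, so W⁴⁺ is d² (6 − 4 = 2).
Configuration: t2g^2 e_g^0.
CFSE = 2(-0.4Δₒ) + 0(0.6Δₒ) = -0.8Δₒ + 0.0Δₒ = -0.8Δₒ.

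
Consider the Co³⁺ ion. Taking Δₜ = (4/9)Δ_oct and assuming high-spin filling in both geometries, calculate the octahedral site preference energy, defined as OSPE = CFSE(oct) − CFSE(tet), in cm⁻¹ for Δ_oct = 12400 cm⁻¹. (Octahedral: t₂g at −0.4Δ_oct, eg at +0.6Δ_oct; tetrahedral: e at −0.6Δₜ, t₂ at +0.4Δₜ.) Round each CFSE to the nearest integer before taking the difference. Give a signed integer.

Co³⁺: group 9, so d-count = 9 − 3 = 6.
In an octahedral site d⁶ (HS) is t₂g⁴ eg², giving CFSE(oct) = -0.4Δ_oct = -4960 cm⁻¹.
In a tetrahedral site the filling is e³ t₂³: CFSE(tet) = -0.6Δₜ = -0.6 × (4/9)(12400) = -3307 cm⁻¹.
OSPE = CFSE(oct) − CFSE(tet) = -4960 − (-3307) = -1653 cm⁻¹.

-1653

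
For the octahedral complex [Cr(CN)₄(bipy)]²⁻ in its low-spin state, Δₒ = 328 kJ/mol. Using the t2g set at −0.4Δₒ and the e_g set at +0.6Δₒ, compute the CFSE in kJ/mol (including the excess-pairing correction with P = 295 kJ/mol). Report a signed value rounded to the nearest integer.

-230

Ligand charges: 4×(-1) from CN⁻ and 1×(+0) from bipy sum to -4; with overall charge -2, Cr is +2.
Cr sits in group 6; removing 2 electrons leaves Cr²⁺ with 6 − 2 = 4 d electrons.
The d⁴ electrons fill as t2g^4 e_g^0.
The orbital stabilization is -1.6Δₒ = -1.6 × 328 = -525 kJ/mol.
High-spin d⁴ would be t2g^3 e_g^1 with 0 pairs; low-spin has 1, so 1 excess pair costs +1P = +295 kJ/mol.
Net CFSE = -525 + 295 = -230 kJ/mol.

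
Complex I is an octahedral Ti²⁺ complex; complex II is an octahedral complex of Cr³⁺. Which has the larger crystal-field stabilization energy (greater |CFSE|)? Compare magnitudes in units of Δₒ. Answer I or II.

I: Ti²⁺: group 4, so d-count = 4 − 2 = 2; For octahedral d² the high- and low-spin configurations coincide; t₂g² eg⁰, CFSE = -0.8Δₒ.
II: Group 6 minus oxidation state +3 gives a d³ configuration for Cr³⁺; For octahedral d³ the high- and low-spin configurations coincide; t₂g³ eg⁰, CFSE = -1.2Δₒ.
So II has the larger |CFSE|.

II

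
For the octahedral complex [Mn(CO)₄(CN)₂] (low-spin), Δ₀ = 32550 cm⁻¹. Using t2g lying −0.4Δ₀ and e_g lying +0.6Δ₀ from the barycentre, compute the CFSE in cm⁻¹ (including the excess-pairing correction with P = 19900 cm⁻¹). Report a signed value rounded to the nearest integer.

Ligand charges: 4×(+0) from CO and 2×(-1) from CN⁻ sum to -2; with overall charge +0, Mn is +2.
Mn is in group 7, so Mn²⁺ is d⁵ (7 − 2 = 5).
Electron filling gives t2g^5 e_g^0.
CFSE(orbital) = 5×(-0.4Δ₀) + 0×(0.6Δ₀) = -2.0Δ₀; with Δ₀ = 32550 cm⁻¹ that is -65100 cm⁻¹.
High-spin d⁵ would be t2g^3 e_g^2 with 0 pairs; low-spin has 2, so 2 excess pairs cost +2P = +39800 cm⁻¹.
Overall CFSE = -65100 + 39800 = -25300 cm⁻¹.

-25300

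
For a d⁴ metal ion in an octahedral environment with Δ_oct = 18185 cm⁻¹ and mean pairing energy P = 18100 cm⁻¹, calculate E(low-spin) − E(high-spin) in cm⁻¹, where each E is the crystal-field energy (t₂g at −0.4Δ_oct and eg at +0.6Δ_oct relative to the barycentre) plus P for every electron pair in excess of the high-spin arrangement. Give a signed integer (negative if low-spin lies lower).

-85

High-spin d⁴ fills as t₂g³ eg¹ with CFSE 3(−0.4) + 1(+0.6) = -0.6Δ_oct = -10911 cm⁻¹.
Low-spin t₂g⁴ eg⁰ gives -1.6Δ_oct = -29096 cm⁻¹, but forming 1 extra pair costs 1P = 18100 cm⁻¹, so E(LS) = -29096 + 18100 = -10996 cm⁻¹.
The difference is -10996 − (-10911) = -85 cm⁻¹, so low-spin lies lower.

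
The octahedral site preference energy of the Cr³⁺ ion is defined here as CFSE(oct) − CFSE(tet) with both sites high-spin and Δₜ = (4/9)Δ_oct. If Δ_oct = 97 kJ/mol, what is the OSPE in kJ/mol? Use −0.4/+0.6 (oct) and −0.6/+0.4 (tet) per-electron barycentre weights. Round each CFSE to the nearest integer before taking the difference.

Cr³⁺: group 6, so d-count = 6 − 3 = 3.
Octahedral high-spin t₂g³ eg⁰: CFSE = -1.2 × 97 = -116 kJ/mol.
Tetrahedral e² t₂¹ gives -0.8Δₜ = -0.8 × (4/9) × 97 = -34 kJ/mol.
Subtracting, OSPE = -116 − (-34) = -82 kJ/mol.

-82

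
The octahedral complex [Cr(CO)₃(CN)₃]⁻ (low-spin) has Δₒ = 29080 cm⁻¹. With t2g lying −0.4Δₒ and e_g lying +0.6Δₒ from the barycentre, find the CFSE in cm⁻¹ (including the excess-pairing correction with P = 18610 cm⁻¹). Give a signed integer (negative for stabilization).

-27918

Ligand charges: 3×(+0) from CO and 3×(-1) from CN⁻ sum to -3; with overall charge -1, Cr is +2.
Group 6 minus oxidation state +2 gives a d⁴ configuration for Cr²⁺.
Electron filling gives t2g^4 e_g^0.
Orbital CFSE = 4(-0.4) + 0(0.6) = -1.6Δₒ = -1.6 × 29080 = -46528 cm⁻¹.
High-spin d⁴ would be t2g^3 e_g^1 with 0 pairs; low-spin has 1, so 1 excess pair costs +1P = +18610 cm⁻¹.
Combining: -46528 + 18610 = -27918 cm⁻¹.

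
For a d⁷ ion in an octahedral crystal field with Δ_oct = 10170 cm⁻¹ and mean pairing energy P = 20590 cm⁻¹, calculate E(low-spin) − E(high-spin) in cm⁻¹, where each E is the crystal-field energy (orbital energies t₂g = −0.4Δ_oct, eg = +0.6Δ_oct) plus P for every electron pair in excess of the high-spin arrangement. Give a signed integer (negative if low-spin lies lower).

High-spin d⁷ fills as t₂g⁵ eg² with CFSE 5(−0.4) + 2(+0.6) = -0.8Δ_oct = -8136 cm⁻¹.
Low-spin: t₂g⁶ eg¹, orbital CFSE = -1.8Δ_oct = -18306 cm⁻¹; plus 1 excess pair × P = +20590 cm⁻¹; total 2284 cm⁻¹.
E(LS) − E(HS) = 2284 − (-8136) = 10420 cm⁻¹.

10420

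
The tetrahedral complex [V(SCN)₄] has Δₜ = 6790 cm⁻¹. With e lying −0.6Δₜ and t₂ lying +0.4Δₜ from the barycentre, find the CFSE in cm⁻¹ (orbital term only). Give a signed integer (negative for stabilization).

-4074

Each SCN⁻ contributes -1; 4 × (-1) = -4. With overall charge +0, V is in the +4 oxidation state.
V is in group 5, so V⁴⁺ is d¹ (5 − 4 = 1).
With tetrahedral geometry the complex is necessarily high-spin.
Configuration: e¹ t₂⁰.
Orbital CFSE = 1(-0.6) + 0(0.4) = -0.6Δₜ = -0.6 × 6790 = -4074 cm⁻¹.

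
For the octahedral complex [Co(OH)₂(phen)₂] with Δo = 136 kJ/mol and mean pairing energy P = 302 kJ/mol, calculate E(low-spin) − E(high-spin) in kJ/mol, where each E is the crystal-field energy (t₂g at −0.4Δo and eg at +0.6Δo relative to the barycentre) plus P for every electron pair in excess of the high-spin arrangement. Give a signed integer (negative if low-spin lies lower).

Ligand charges: 2×(-1) from OH⁻ and 2×(+0) from phen sum to -2; with overall charge +0, Co is +2.
Group 9 minus oxidation state +2 gives a d⁷ configuration for Co²⁺.
High-spin: t₂g⁵ eg², CFSE = -0.8Δo = -109 kJ/mol.
For low-spin the configuration is t₂g⁶ eg¹: orbital energy -1.8 × 136 = -245 kJ/mol, and 1 additional pair relative to high-spin adds 302 kJ/mol, giving 57 kJ/mol.
The difference is 57 − (-109) = 166 kJ/mol, so high-spin lies lower.

166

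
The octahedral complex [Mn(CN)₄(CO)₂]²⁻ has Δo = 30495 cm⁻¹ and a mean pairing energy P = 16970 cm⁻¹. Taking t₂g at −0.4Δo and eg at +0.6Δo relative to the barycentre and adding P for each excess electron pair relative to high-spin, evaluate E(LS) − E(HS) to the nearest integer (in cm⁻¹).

-27050

Ligand charges: 4×(-1) from CN⁻ and 2×(+0) from CO sum to -4; with overall charge -2, Mn is +2.
Group 7 minus oxidation state +2 gives a d⁵ configuration for Mn²⁺.
High-spin d⁵ fills as t₂g³ eg² with CFSE 3(−0.4) + 2(+0.6) = 0.0Δo = 0 cm⁻¹.
Low-spin t₂g⁵ eg⁰ gives -2.0Δo = -60990 cm⁻¹, but forming 2 extra pairs costs 2P = 33940 cm⁻¹, so E(LS) = -60990 + 33940 = -27050 cm⁻¹.
The difference is -27050 − (0) = -27050 cm⁻¹, so low-spin lies lower.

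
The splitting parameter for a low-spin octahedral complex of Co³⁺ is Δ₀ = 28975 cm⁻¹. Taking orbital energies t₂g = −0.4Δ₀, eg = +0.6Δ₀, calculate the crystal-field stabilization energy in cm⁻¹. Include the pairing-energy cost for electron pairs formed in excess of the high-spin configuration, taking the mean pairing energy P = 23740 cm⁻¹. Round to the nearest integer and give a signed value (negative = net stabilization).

Co sits in group 9; removing 3 electrons leaves Co³⁺ with 9 − 3 = 6 d electrons.
Configuration: t₂g⁶ eg⁰.
CFSE(orbital) = 6×(-0.4Δ₀) + 0×(0.6Δ₀) = -2.4Δ₀; with Δ₀ = 28975 cm⁻¹ that is -69540 cm⁻¹.
Pairing penalty: 3 pairs vs 1 in the high-spin reference → 2 extra × P = 47480 cm⁻¹.
Overall CFSE = -69540 + 47480 = -22060 cm⁻¹.

-22060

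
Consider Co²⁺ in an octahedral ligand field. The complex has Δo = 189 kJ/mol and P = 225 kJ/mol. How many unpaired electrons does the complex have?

3

Co is in group 9, so Co²⁺ is d⁷ (9 − 2 = 7).
Δo < P, so pairing is avoided: the ground state is high-spin.
Filling d⁷ accordingly: t₂g⁵ eg².
Unpaired electrons: 3.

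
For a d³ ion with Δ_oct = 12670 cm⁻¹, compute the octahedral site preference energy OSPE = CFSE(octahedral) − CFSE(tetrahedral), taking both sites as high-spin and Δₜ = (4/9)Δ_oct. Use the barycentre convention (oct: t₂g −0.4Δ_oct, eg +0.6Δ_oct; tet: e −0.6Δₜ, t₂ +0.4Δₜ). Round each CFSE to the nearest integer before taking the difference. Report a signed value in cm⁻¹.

Octahedral (high-spin): t2g^3 e_g^0, CFSE = 3(−0.4) + 0(+0.6) = -1.2Δ_oct = -1.2 × 12670 = -15204 cm⁻¹.
Tetrahedral: e^2 t2^1, CFSE = 2(−0.6) + 1(+0.4) = -0.8Δₜ = -0.8 × (4/9) × 12670 = -4505 cm⁻¹.
OSPE = -15204 − (-4505) = -10699 cm⁻¹.

-10699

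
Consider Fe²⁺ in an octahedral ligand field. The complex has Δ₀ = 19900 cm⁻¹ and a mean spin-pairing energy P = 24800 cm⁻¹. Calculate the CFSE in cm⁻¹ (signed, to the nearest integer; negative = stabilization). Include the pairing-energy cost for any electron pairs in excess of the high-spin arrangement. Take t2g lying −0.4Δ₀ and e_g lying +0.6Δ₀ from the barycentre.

Fe²⁺: group 8, so d-count = 8 − 2 = 6.
Here Δ₀ < P (19900 < 24800), so the high-spin state is favoured.
Configuration: t2g^4 e_g^2.
Orbital CFSE = -0.4Δ₀ = -0.4 × 19900 = -7960 cm⁻¹.
High-spin has no excess pairs, so no pairing correction applies.

-7960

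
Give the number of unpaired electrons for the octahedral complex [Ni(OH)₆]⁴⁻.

Each OH⁻ contributes -1; 6 × (-1) = -6. With overall charge -4, Ni is in the +2 oxidation state.
Ni sits in group 10; removing 2 electrons leaves Ni²⁺ with 10 − 2 = 8 d electrons.
For octahedral d⁸ the high- and low-spin configurations coincide.
Configuration: t₂g⁶ eg², giving 2 unpaired electrons.

2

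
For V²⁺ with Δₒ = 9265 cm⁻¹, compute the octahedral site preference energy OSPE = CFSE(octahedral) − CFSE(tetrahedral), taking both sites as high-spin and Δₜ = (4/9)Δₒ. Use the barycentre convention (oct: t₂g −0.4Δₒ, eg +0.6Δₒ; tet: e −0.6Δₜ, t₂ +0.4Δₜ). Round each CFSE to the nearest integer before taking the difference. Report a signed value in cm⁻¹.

V²⁺: group 5, so d-count = 5 − 2 = 3.
Octahedral (high-spin): t2g^3 e_g^0, CFSE = 3(−0.4) + 0(+0.6) = -1.2Δₒ = -1.2 × 9265 = -11118 cm⁻¹.
In a tetrahedral site the filling is e^2 t2^1: CFSE(tet) = -0.8Δₜ = -0.8 × (4/9)(9265) = -3294 cm⁻¹.
OSPE = -11118 − (-3294) = -7824 cm⁻¹.

-7824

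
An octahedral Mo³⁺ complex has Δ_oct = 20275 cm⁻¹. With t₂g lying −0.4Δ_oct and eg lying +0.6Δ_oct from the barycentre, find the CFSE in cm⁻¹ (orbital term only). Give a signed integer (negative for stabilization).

Mo³⁺: group 6, so d-count = 6 − 3 = 3.
For octahedral d³ the high- and low-spin configurations coincide.
Electron filling gives t₂g³ eg⁰.
Orbital CFSE = 3(-0.4) + 0(0.6) = -1.2Δ_oct = -1.2 × 20275 = -24330 cm⁻¹.

-24330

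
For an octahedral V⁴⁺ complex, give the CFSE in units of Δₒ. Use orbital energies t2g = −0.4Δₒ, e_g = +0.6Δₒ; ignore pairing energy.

V⁴⁺: group 5, so d-count = 5 − 4 = 1.
Configuration: t2g^1 e_g^0.
CFSE = 1(-0.4Δₒ) + 0(0.6Δₒ) = -0.4Δₒ + 0.0Δₒ = -0.4Δₒ.

-0.4 Δₒ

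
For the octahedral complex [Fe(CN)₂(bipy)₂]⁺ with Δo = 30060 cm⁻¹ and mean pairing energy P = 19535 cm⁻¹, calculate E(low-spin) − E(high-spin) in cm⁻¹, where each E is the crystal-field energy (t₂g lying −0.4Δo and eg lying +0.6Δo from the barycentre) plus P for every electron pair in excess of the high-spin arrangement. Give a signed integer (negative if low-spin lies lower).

-21050

Ligand charges: 2×(-1) from CN⁻ and 2×(+0) from bipy sum to -2; with overall charge +1, Fe is +3.
Fe is in group 8, so Fe³⁺ is d⁵ (8 − 3 = 5).
In the high-spin limit (t₂g³ eg²) the orbital term is 0.0Δo = 0 cm⁻¹, with no excess pairing.
For low-spin the configuration is t₂g⁵ eg⁰: orbital energy -2.0 × 30060 = -60120 cm⁻¹, and 2 additional pairs relative to high-spin add 39070 cm⁻¹, giving -21050 cm⁻¹.
E(LS) − E(HS) = -21050 − (0) = -21050 cm⁻¹.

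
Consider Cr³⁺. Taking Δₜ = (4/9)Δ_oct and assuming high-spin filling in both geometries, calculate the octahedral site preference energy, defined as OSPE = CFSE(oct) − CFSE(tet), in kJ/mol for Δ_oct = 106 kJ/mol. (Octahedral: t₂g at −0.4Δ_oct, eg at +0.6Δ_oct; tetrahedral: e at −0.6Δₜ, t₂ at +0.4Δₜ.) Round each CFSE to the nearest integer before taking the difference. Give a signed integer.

Cr sits in group 6; removing 3 electrons leaves Cr³⁺ with 6 − 3 = 3 d electrons.
Octahedral (high-spin): t2g^3 e_g^0, CFSE = 3(−0.4) + 0(+0.6) = -1.2Δ_oct = -1.2 × 106 = -127 kJ/mol.
Tetrahedral: e^2 t2^1, CFSE = 2(−0.6) + 1(+0.4) = -0.8Δₜ = -0.8 × (4/9) × 106 = -38 kJ/mol.
OSPE = -127 − (-38) = -89 kJ/mol.

-89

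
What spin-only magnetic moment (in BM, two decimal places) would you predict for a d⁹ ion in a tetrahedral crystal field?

1.73 BM

Tetrahedral splitting is small, so the complex is high-spin.
Configuration: e^4 t2^5 → 1 unpaired electron.
μ(spin-only) = √[1(1+2)] = √3 ≈ 1.73 BM.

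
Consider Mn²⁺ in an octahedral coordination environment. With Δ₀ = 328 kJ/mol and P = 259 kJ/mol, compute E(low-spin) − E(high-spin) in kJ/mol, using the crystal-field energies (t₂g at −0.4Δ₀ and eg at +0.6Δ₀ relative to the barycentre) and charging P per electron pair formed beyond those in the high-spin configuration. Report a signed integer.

Mn is in group 7, so Mn²⁺ is d⁵ (7 − 2 = 5).
High-spin d⁵ fills as t₂g³ eg² with CFSE 3(−0.4) + 2(+0.6) = 0.0Δ₀ = 0 kJ/mol.
Low-spin t₂g⁵ eg⁰ gives -2.0Δ₀ = -656 kJ/mol, but forming 2 extra pairs costs 2P = 518 kJ/mol, so E(LS) = -656 + 518 = -138 kJ/mol.
The difference is -138 − (0) = -138 kJ/mol, so low-spin lies lower.

-138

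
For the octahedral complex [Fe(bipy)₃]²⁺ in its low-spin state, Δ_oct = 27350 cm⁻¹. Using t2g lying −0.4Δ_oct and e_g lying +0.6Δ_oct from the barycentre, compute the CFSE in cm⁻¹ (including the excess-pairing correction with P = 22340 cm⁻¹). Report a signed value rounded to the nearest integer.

bipy is neutral, so the +2 overall charge sits on Fe: oxidation state +2.
Fe²⁺: group 8, so d-count = 8 − 2 = 6.
Configuration: t2g^6 e_g^0.
The orbital stabilization is -2.4Δ_oct = -2.4 × 27350 = -65640 cm⁻¹.
High-spin d⁶ would be t2g^4 e_g^2 with 1 pair; low-spin has 3, so 2 excess pairs cost +2P = +44680 cm⁻¹.
Overall CFSE = -65640 + 44680 = -20960 cm⁻¹.

-20960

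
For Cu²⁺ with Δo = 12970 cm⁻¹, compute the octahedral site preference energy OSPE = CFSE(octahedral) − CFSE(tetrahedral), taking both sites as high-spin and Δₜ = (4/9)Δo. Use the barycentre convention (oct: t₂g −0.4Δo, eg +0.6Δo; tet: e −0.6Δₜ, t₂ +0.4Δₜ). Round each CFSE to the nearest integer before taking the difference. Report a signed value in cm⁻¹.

-5476

Cu is in group 11, so Cu²⁺ is d⁹ (11 − 2 = 9).
Octahedral (high-spin): t2g^6 e_g^3, CFSE = 6(−0.4) + 3(+0.6) = -0.6Δo = -0.6 × 12970 = -7782 cm⁻¹.
Tetrahedral: e^4 t2^5, CFSE = 4(−0.6) + 5(+0.4) = -0.4Δₜ = -0.4 × (4/9) × 12970 = -2306 cm⁻¹.
OSPE = -7782 − (-2306) = -5476 cm⁻¹.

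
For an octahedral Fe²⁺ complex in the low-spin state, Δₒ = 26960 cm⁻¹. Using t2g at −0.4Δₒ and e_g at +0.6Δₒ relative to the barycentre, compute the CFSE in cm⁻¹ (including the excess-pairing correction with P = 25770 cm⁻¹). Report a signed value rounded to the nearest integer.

Fe is in group 8, so Fe²⁺ is d⁶ (8 − 2 = 6).
Electron filling gives t2g^6 e_g^0.
The orbital stabilization is -2.4Δₒ = -2.4 × 26960 = -64704 cm⁻¹.
High-spin d⁶ would be t2g^4 e_g^2 with 1 pair; low-spin has 3, so 2 excess pairs cost +2P = +51540 cm⁻¹.
Net CFSE = -64704 + 51540 = -13164 cm⁻¹.

-13164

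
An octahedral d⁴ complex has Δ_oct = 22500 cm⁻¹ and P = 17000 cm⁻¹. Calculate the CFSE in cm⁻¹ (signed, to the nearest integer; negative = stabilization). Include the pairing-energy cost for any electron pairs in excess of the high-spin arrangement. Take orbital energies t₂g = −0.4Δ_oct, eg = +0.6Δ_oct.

-19000

Since Δ_oct = 22500 cm⁻¹ > P = 17000 cm⁻¹, the complex adopts the low-spin configuration.
That gives t₂g⁴ eg⁰.
Orbital CFSE = -1.6Δ_oct = -1.6 × 22500 = -36000 cm⁻¹.
Excess pairs vs high-spin: 1 − 0 = 1; pairing cost = +17000 cm⁻¹.
Net CFSE = -36000 + 17000 = -19000 cm⁻¹.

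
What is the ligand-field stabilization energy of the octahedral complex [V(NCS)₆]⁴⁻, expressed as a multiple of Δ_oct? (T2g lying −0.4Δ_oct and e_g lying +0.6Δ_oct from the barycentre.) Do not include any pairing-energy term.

-1.2 Δ_oct

Each NCS⁻ contributes -1; 6 × (-1) = -6. With overall charge -4, V is in the +2 oxidation state.
V sits in group 5; removing 2 electrons leaves V²⁺ with 5 − 2 = 3 d electrons.
Configuration: t2g^3 e_g^0.
CFSE = 3(-0.4Δ_oct) + 0(0.6Δ_oct) = -1.2Δ_oct + 0.0Δ_oct = -1.2Δ_oct.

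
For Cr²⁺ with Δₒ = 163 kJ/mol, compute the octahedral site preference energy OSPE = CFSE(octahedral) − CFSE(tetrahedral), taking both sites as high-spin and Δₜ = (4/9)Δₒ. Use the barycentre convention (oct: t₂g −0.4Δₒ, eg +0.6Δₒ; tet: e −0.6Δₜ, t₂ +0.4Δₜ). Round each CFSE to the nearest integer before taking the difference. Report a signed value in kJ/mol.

-69

Cr is in group 6, so Cr²⁺ is d⁴ (6 − 2 = 4).
Octahedral (high-spin): t₂g³ eg¹, CFSE = 3(−0.4) + 1(+0.6) = -0.6Δₒ = -0.6 × 163 = -98 kJ/mol.
Tetrahedral e² t₂² gives -0.4Δₜ = -0.4 × (4/9) × 163 = -29 kJ/mol.
OSPE = -98 − (-29) = -69 kJ/mol.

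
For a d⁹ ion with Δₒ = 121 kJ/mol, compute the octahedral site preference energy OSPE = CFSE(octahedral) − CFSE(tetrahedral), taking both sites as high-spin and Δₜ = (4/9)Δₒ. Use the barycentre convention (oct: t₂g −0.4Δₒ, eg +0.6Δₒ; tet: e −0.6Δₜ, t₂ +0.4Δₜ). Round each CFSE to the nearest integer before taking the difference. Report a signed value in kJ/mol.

-51

Octahedral high-spin t₂g⁶ eg³: CFSE = -0.6 × 121 = -73 kJ/mol.
Tetrahedral: e⁴ t₂⁵, CFSE = 4(−0.6) + 5(+0.4) = -0.4Δₜ = -0.4 × (4/9) × 121 = -22 kJ/mol.
OSPE = -73 − (-22) = -51 kJ/mol.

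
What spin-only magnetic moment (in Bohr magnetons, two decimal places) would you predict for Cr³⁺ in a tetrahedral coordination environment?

Cr³⁺: group 6, so d-count = 6 − 3 = 3.
Tetrahedral fields are weak (Δₜ ≈ 4/9 Δₒ), so electrons fill high-spin.
Configuration: e² t₂¹ → 3 unpaired electrons.
μ(spin-only) = √[3(3+2)] = √15 ≈ 3.87 Bohr magnetons.

3.87 Bohr magnetons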